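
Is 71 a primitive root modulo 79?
No

To verify, check if 71^(78/q) ≢ 1 (mod 79) for each prime divisor q of 78
Divisors of 78 = 78: [1, 2, 3, 6, 13, 26, 39, 78]
  71^(78/2) = 71^39 ≡ 78 (mod 79)
  71^(78/3) = 71^26 ≡ 1 (mod 79)
  71^(78/13) = 71^6 ≡ 22 (mod 79)
Conclusion: 71 is not a primitive root modulo 79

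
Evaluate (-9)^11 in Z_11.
Using Fermat: (-9)^{10} ≡ 1 (mod 11). 11 ≡ 1 (mod 10). So (-9)^{11} ≡ (-9)^{1} ≡ 2 (mod 11)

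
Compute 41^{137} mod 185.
21

Using successive squaring:
Binary expansion of 137: 10001001
Powers of 41 mod 185 (each is the square of the previous):
  41^1 ≡ 41 (mod 185)
  41^2 ≡ 41² = 1681 ≡ 16 (mod 185)
  41^4 ≡ 16² = 256 ≡ 71 (mod 185)
  41^8 ≡ 71² = 5041 ≡ 46 (mod 185)
  41^16 ≡ 46² = 2116 ≡ 81 (mod 185)
  41^32 ≡ 81² = 6561 ≡ 86 (mod 185)
  41^64 ≡ 86² = 7396 ≡ 181 (mod 185)
  41^128 ≡ 181² = 32761 ≡ 16 (mod 185)
137 = 128 + 8 + 1, so 41^137 = 41^128 × 41^8 × 41^1 ≡ 16 × 46 × 41 (mod 185)
Multiplying step by step:
  16 × 46 = 736 ≡ 181 (mod 185)
  181 × 41 = 7421 ≡ 21 (mod 185)
Result: 41^137 ≡ 21 (mod 185)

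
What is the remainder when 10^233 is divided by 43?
Using Fermat: 10^{42} ≡ 1 (mod 43). 233 ≡ 23 (mod 42). So 10^{233} ≡ 10^{23} ≡ 14 (mod 43)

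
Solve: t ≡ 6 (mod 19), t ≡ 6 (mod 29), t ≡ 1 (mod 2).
M = 19 × 29 × 2 = 1102. M₁ = 58, y₁ ≡ 1 (mod 19). M₂ = 38, y₂ ≡ 13 (mod 29). M₃ = 551, y₃ ≡ 1 (mod 2). t = 6×58×1 + 6×38×13 + 1×551×1 ≡ 557 (mod 1102)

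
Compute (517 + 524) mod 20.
1

(517 + 524) = 1041
1041 mod 20 = 1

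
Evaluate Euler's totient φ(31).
30

Prime factorization: 31 = 31
Using the formula φ(n) = n × Π(1 - 1/p) for each prime factor p:
φ(31) = 31 × (1 - 1/31)
φ(31) = 30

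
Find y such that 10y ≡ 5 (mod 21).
11

Since gcd(10, 21) = 1 divides 5, a solution exists.
Multiply both sides by the inverse of 10 mod 21:
  10^(-1) mod 21 = 19
  x ≡ 19 × 5 ≡ 95 ≡ 11 (mod 21)
Verification: 10 × 11 = 110 = 5 × 21 + 5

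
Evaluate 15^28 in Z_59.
Using repeated squaring. 28 = 16 + 8 + 4 (binary 11100). Repeated squaring mod 59: 15^1 ≡ 15; 15^2 ≡ 15² = 225 ≡ 48; 15^4 ≡ 48² = 2304 ≡ 3; 15^8 ≡ 3² = 9 ≡ 9; 15^16 ≡ 9² = 81 ≡ 22. Multiply: 15^28 = 15^16 × 15^8 × 15^4 ≡ 22 × 9 × 3 (mod 59): 22 × 9 = 198 ≡ 21; 21 × 3 = 63 ≡ 4. So 15^28 ≡ 4 (mod 59).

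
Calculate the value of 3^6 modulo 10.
6 = 4 + 2 (binary 110). Repeated squaring mod 10: 3^1 ≡ 3; 3^2 ≡ 3² = 9 ≡ 9; 3^4 ≡ 9² = 81 ≡ 1. Multiply: 3^6 = 3^4 × 3^2 ≡ 1 × 9 (mod 10): 1 × 9 = 9 ≡ 9. So 3^6 ≡ 9 (mod 10).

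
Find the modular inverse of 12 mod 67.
12^(-1) ≡ 28 (mod 67). Verification: 12 × 28 = 336 ≡ 1 (mod 67)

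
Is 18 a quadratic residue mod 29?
By Euler's criterion: 18^{14} ≡ 28 (mod 29). Since this equals -1 (≡ 28), 18 is not a QR.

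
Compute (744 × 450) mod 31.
0

(744 × 450) = 334800
334800 mod 31 = 0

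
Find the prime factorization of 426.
2 × 3 × 71

Divide by primes starting from smallest:
426 ÷ 2 = 213
213 ÷ 3 = 71
71 ÷ 71 = 1

426 = 2 × 3 × 71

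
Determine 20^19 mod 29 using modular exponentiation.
Using repeated squaring. 19 = 16 + 2 + 1 (binary 10011). Repeated squaring mod 29: 20^1 ≡ 20; 20^2 ≡ 20² = 400 ≡ 23; 20^4 ≡ 23² = 529 ≡ 7; 20^8 ≡ 7² = 49 ≡ 20; 20^16 ≡ 20² = 400 ≡ 23. Multiply: 20^19 = 20^16 × 20^2 × 20^1 ≡ 23 × 23 × 20 (mod 29): 23 × 23 = 529 ≡ 7; 7 × 20 = 140 ≡ 24. So 20^19 ≡ 24 (mod 29).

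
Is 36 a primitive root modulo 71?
No

To verify, check if 36^(70/q) ≢ 1 (mod 71) for each prime divisor q of 70
Divisors of 70 = 70: [1, 2, 5, 7, 10, 14, 35, 70]
  36^(70/2) = 36^35 ≡ 1 (mod 71)
  36^(70/5) = 36^14 ≡ 25 (mod 71)
  36^(70/7) = 36^10 ≡ 45 (mod 71)
Conclusion: 36 is not a primitive root modulo 71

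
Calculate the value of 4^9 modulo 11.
9 = 8 + 1 (binary 1001). Repeated squaring mod 11: 4^1 ≡ 4; 4^2 ≡ 4² = 16 ≡ 5; 4^4 ≡ 5² = 25 ≡ 3; 4^8 ≡ 3² = 9 ≡ 9. Multiply: 4^9 = 4^8 × 4^1 ≡ 9 × 4 (mod 11): 9 × 4 = 36 ≡ 3. So 4^9 ≡ 3 (mod 11).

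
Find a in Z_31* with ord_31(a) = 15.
7 has order 15 mod 31 since 7^{15} ≡ 1 (mod 31) and no smaller power works.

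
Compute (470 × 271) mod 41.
24

(470 × 271) = 127370
127370 mod 41 = 24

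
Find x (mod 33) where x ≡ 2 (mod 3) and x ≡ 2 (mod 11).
M = 3 × 11 = 33. M₁ = 11, y₁ ≡ 2 (mod 3). M₂ = 3, y₂ ≡ 4 (mod 11). x = 2×11×2 + 2×3×4 ≡ 2 (mod 33)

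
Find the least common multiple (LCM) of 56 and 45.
2520

First find GCD(56, 45) using the Euclidean algorithm:
56 = 1 × 45 + 11
45 = 4 × 11 + 1
11 = 11 × 1 + 0
GCD(56, 45) = 1

LCM formula: LCM(a, b) = (a × b) / GCD(a, b)
LCM(56, 45) = (56 × 45) / 1
LCM(56, 45) = 2520 / 1
LCM(56, 45) = 2520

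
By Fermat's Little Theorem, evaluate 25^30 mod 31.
By Fermat's Little Theorem, 25^{30} ≡ 1 (mod 31) since 31 is prime and gcd(25, 31) = 1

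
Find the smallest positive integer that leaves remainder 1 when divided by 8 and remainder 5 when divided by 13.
M = 8 × 13 = 104. M₁ = 13, y₁ ≡ 5 (mod 8). M₂ = 8, y₂ ≡ 5 (mod 13). m = 1×13×5 + 5×8×5 ≡ 57 (mod 104). The smallest positive such number is 57.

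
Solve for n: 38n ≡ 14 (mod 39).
25

Since gcd(38, 39) = 1 divides 14, a solution exists.
Multiply both sides by the inverse of 38 mod 39:
  38^(-1) mod 39 = 38
  x ≡ 38 × 14 ≡ 532 ≡ 25 (mod 39)
Verification: 38 × 25 = 950 = 24 × 39 + 14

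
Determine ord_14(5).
Powers of 5 mod 14: 5^1≡5, 5^2≡11, 5^3≡13, 5^4≡9, 5^5≡3, 5^6≡1. Order = 6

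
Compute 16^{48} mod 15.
1

Using successive squaring:
Binary expansion of 48: 110000
Powers of 16 mod 15 (each is the square of the previous):
  16^1 ≡ 1 (mod 15)
  16^2 ≡ 1² = 1 ≡ 1 (mod 15)
  16^4 ≡ 1² = 1 ≡ 1 (mod 15)
  16^8 ≡ 1² = 1 ≡ 1 (mod 15)
  16^16 ≡ 1² = 1 ≡ 1 (mod 15)
  16^32 ≡ 1² = 1 ≡ 1 (mod 15)
48 = 32 + 16, so 16^48 = 16^32 × 16^16 ≡ 1 × 1 (mod 15)
Multiplying step by step:
  1 × 1 = 1 ≡ 1 (mod 15)
Result: 16^48 ≡ 1 (mod 15)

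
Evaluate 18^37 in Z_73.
Using repeated squaring. 37 = 32 + 4 + 1 (binary 100101). Repeated squaring mod 73: 18^1 ≡ 18; 18^2 ≡ 18² = 324 ≡ 32; 18^4 ≡ 32² = 1024 ≡ 2; 18^8 ≡ 2² = 4 ≡ 4; 18^16 ≡ 4² = 16 ≡ 16; 18^32 ≡ 16² = 256 ≡ 37. Multiply: 18^37 = 18^32 × 18^4 × 18^1 ≡ 37 × 2 × 18 (mod 73): 37 × 2 = 74 ≡ 1; 1 × 18 = 18 ≡ 18. So 18^37 ≡ 18 (mod 73).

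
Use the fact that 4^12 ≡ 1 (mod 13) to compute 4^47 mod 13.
By Fermat: 4^{12} ≡ 1 (mod 13). 47 = 3×12 + 11. So 4^{47} ≡ 4^{11} ≡ 10 (mod 13)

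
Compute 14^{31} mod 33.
14

Using successive squaring:
Binary expansion of 31: 11111
Powers of 14 mod 33 (each is the square of the previous):
  14^1 ≡ 14 (mod 33)
  14^2 ≡ 14² = 196 ≡ 31 (mod 33)
  14^4 ≡ 31² = 961 ≡ 4 (mod 33)
  14^8 ≡ 4² = 16 ≡ 16 (mod 33)
  14^16 ≡ 16² = 256 ≡ 25 (mod 33)
31 = 16 + 8 + 4 + 2 + 1, so 14^31 = 14^16 × 14^8 × 14^4 × 14^2 × 14^1 ≡ 25 × 16 × 4 × 31 × 14 (mod 33)
Multiplying step by step:
  25 × 16 = 400 ≡ 4 (mod 33)
  4 × 4 = 16 ≡ 16 (mod 33)
  16 × 31 = 496 ≡ 1 (mod 33)
  1 × 14 = 14 ≡ 14 (mod 33)
Result: 14^31 ≡ 14 (mod 33)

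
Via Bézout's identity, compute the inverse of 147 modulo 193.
Extended GCD: 147(-21) + 193(16) = 1. So 147^(-1) ≡ 172 ≡ 172 (mod 193). Verify: 147 × 172 = 25284 ≡ 1 (mod 193)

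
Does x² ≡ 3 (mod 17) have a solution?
By Euler's criterion: 3^{8} ≡ 16 (mod 17). Since this equals -1 (≡ 16), 3 is not a QR.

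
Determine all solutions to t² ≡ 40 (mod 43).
The square roots of 40 mod 43 are 13 and 30. Verify: 13² = 169 ≡ 40 (mod 43)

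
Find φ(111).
72

Prime factorization: 111 = 3 × 37
Using the formula φ(n) = n × Π(1 - 1/p) for each prime factor p:
φ(111) = 111 × (1 - 1/3) × (1 - 1/37)
φ(111) = 72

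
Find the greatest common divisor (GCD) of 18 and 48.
6

Using the Euclidean algorithm:
18 = 0 × 48 + 18
48 = 2 × 18 + 12
18 = 1 × 12 + 6
12 = 2 × 6 + 0

GCD(18, 48) = 6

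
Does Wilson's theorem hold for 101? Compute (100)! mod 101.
(100)! mod 101 = 100. Since this equals -1 (mod 101), Wilson confirms 101 is prime.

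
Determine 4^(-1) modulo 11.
4^(-1) ≡ 3 (mod 11). Verification: 4 × 3 = 12 ≡ 1 (mod 11)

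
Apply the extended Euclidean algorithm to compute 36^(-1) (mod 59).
Extended GCD: 36(-18) + 59(11) = 1. So 36^(-1) ≡ 41 ≡ 41 (mod 59). Verify: 36 × 41 = 1476 ≡ 1 (mod 59)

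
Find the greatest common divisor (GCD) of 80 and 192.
16

Using the Euclidean algorithm:
80 = 0 × 192 + 80
192 = 2 × 80 + 32
80 = 2 × 32 + 16
32 = 2 × 16 + 0

GCD(80, 192) = 16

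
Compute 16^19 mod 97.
Using repeated squaring. 19 = 16 + 2 + 1 (binary 10011). Repeated squaring mod 97: 16^1 ≡ 16; 16^2 ≡ 16² = 256 ≡ 62; 16^4 ≡ 62² = 3844 ≡ 61; 16^8 ≡ 61² = 3721 ≡ 35; 16^16 ≡ 35² = 1225 ≡ 61. Multiply: 16^19 = 16^16 × 16^2 × 16^1 ≡ 61 × 62 × 16 (mod 97): 61 × 62 = 3782 ≡ 96; 96 × 16 = 1536 ≡ 81. So 16^19 ≡ 81 (mod 97).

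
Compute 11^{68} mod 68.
21

Using successive squaring:
Binary expansion of 68: 1000100
Powers of 11 mod 68 (each is the square of the previous):
  11^1 ≡ 11 (mod 68)
  11^2 ≡ 11² = 121 ≡ 53 (mod 68)
  11^4 ≡ 53² = 2809 ≡ 21 (mod 68)
  11^8 ≡ 21² = 441 ≡ 33 (mod 68)
  11^16 ≡ 33² = 1089 ≡ 1 (mod 68)
  11^32 ≡ 1² = 1 ≡ 1 (mod 68)
  11^64 ≡ 1² = 1 ≡ 1 (mod 68)
68 = 64 + 4, so 11^68 = 11^64 × 11^4 ≡ 1 × 21 (mod 68)
Multiplying step by step:
  1 × 21 = 21 ≡ 21 (mod 68)
Result: 11^68 ≡ 21 (mod 68)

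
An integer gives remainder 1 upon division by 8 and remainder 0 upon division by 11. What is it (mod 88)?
M = 8 × 11 = 88. M₁ = 11, y₁ ≡ 3 (mod 8). M₂ = 8, y₂ ≡ 7 (mod 11). n = 1×11×3 + 0×8×7 ≡ 33 (mod 88). The smallest positive such number is 33.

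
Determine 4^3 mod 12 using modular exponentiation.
3 = 2 + 1 (binary 11). Repeated squaring mod 12: 4^1 ≡ 4; 4^2 ≡ 4² = 16 ≡ 4. Multiply: 4^3 = 4^2 × 4^1 ≡ 4 × 4 (mod 12): 4 × 4 = 16 ≡ 4. So 4^3 ≡ 4 (mod 12).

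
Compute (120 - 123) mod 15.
12

(120 - 123) = -3
-3 mod 15 = 12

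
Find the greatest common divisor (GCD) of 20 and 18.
2

Using the Euclidean algorithm:
20 = 1 × 18 + 2
18 = 9 × 2 + 0

GCD(20, 18) = 2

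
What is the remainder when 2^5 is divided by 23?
5 = 4 + 1 (binary 101). Repeated squaring mod 23: 2^1 ≡ 2; 2^2 ≡ 2² = 4 ≡ 4; 2^4 ≡ 4² = 16 ≡ 16. Multiply: 2^5 = 2^4 × 2^1 ≡ 16 × 2 (mod 23): 16 × 2 = 32 ≡ 9. So 2^5 ≡ 9 (mod 23).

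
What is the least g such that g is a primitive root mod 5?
p - 1 = 4 has prime divisors 2. h is a primitive root mod 5 iff h^(4/q) ≢ 1 (mod 5) for each such q.
h = 2: 2^2 ≡ 4 (mod 5); none is 1, so 2 has order 4 and is a primitive root.
The smallest primitive root mod 5 is g = 2.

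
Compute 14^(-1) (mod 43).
14^(-1) ≡ 40 (mod 43). Verification: 14 × 40 = 560 ≡ 1 (mod 43)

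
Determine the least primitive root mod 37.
p - 1 = 36 has prime divisors 2, 3. h is a primitive root mod 37 iff h^(36/q) ≢ 1 (mod 37) for each such q.
h = 2: 2^18 ≡ 36, 2^12 ≡ 26 (mod 37); none is 1, so 2 has order 36 and is a primitive root.
The smallest primitive root mod 37 is g = 2.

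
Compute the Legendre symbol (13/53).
(13/53) = 13^{26} mod 53 = 1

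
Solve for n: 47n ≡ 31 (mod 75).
23

Since gcd(47, 75) = 1 divides 31, a solution exists.
Multiply both sides by the inverse of 47 mod 75:
  47^(-1) mod 75 = 8
  x ≡ 8 × 31 ≡ 248 ≡ 23 (mod 75)
Verification: 47 × 23 = 1081 = 14 × 75 + 31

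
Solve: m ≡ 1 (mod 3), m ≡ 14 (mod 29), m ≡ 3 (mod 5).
M = 3 × 29 × 5 = 435. M₁ = 145, y₁ ≡ 1 (mod 3). M₂ = 15, y₂ ≡ 2 (mod 29). M₃ = 87, y₃ ≡ 3 (mod 5). m = 1×145×1 + 14×15×2 + 3×87×3 ≡ 43 (mod 435)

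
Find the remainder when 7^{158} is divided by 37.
By Fermat: 7^{36} ≡ 1 (mod 37). 158 = 4×36 + 14. So 7^{158} ≡ 7^{14} ≡ 9 (mod 37)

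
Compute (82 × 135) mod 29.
21

(82 × 135) = 11070
11070 mod 29 = 21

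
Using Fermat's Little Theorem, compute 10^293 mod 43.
By Fermat: 10^{42} ≡ 1 (mod 43). 293 = 6×42 + 41. So 10^{293} ≡ 10^{41} ≡ 13 (mod 43)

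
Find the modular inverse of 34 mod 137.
34^(-1) ≡ 133 (mod 137). Verification: 34 × 133 = 4522 ≡ 1 (mod 137)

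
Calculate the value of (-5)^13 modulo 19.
Using repeated squaring. (-5) ≡ 14 (mod 19). 13 = 8 + 4 + 1 (binary 1101). Repeated squaring mod 19: 14^1 ≡ 14; 14^2 ≡ 14² = 196 ≡ 6; 14^4 ≡ 6² = 36 ≡ 17; 14^8 ≡ 17² = 289 ≡ 4. Multiply: (-5)^13 ≡ 14^8 × 14^4 × 14^1 ≡ 4 × 17 × 14 (mod 19): 4 × 17 = 68 ≡ 11; 11 × 14 = 154 ≡ 2. So (-5)^13 ≡ 2 (mod 19).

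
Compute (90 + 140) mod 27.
14

(90 + 140) = 230
230 mod 27 = 14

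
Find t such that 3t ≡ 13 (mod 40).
31

Since gcd(3, 40) = 1 divides 13, a solution exists.
Multiply both sides by the inverse of 3 mod 40:
  3^(-1) mod 40 = 27
  x ≡ 27 × 13 ≡ 351 ≡ 31 (mod 40)
Verification: 3 × 31 = 93 = 2 × 40 + 13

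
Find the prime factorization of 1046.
2 × 523

Divide by primes starting from smallest:
1046 ÷ 2 = 523
523 ÷ 523 = 1

1046 = 2 × 523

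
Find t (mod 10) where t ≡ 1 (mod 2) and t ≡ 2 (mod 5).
M = 2 × 5 = 10. M₁ = 5, y₁ ≡ 1 (mod 2). M₂ = 2, y₂ ≡ 3 (mod 5). t = 1×5×1 + 2×2×3 ≡ 7 (mod 10)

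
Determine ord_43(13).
Powers of 13 mod 43: 13^1≡13, 13^2≡40, 13^3≡4, 13^4≡9, 13^5≡31, 13^6≡16, 13^7≡36, 13^8≡38, 13^9≡21, 13^10≡15, 13^11≡23, 13^12≡41, 13^13≡17, 13^14≡6, 13^15≡35, 13^16≡25, 13^17≡24, 13^18≡11, 13^19≡14, 13^20≡10, 13^21≡1. Order = 21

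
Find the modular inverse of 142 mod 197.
142^(-1) ≡ 154 (mod 197). Verification: 142 × 154 = 21868 ≡ 1 (mod 197)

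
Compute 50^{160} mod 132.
100

Using successive squaring:
Binary expansion of 160: 10100000
Powers of 50 mod 132 (each is the square of the previous):
  50^1 ≡ 50 (mod 132)
  50^2 ≡ 50² = 2500 ≡ 124 (mod 132)
  50^4 ≡ 124² = 15376 ≡ 64 (mod 132)
  50^8 ≡ 64² = 4096 ≡ 4 (mod 132)
  50^16 ≡ 4² = 16 ≡ 16 (mod 132)
  50^32 ≡ 16² = 256 ≡ 124 (mod 132)
  50^64 ≡ 124² = 15376 ≡ 64 (mod 132)
  50^128 ≡ 64² = 4096 ≡ 4 (mod 132)
160 = 128 + 32, so 50^160 = 50^128 × 50^32 ≡ 4 × 124 (mod 132)
Multiplying step by step:
  4 × 124 = 496 ≡ 100 (mod 132)
Result: 50^160 ≡ 100 (mod 132)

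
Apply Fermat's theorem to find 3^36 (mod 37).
By Fermat's Little Theorem, 3^{36} ≡ 1 (mod 37) since 37 is prime and gcd(3, 37) = 1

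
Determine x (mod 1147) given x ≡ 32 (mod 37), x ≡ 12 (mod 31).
291

Using the Chinese Remainder Theorem:
M = product of moduli = 1147
For equation 1: M_1 = 31, 31 ≡ 31 (mod 37), inverse of 31 mod 37 is 6 (check: 31 × 6 = 186 ≡ 1 (mod 37))
For equation 2: M_2 = 37, 37 ≡ 6 (mod 31), inverse of 37 mod 31 is 26 (check: 6 × 26 = 156 ≡ 1 (mod 31))
Combine: x ≡ Σ r_i×M_i×(M_i⁻¹ mod m_i) = 32×31×6 + 12×37×26 = 5952 + 11544 = 17496
17496 mod 1147 = 291
x ≡ 291 (mod 1147)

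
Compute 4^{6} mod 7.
1

Using successive squaring:
Binary expansion of 6: 110
Powers of 4 mod 7 (each is the square of the previous):
  4^1 ≡ 4 (mod 7)
  4^2 ≡ 4² = 16 ≡ 2 (mod 7)
  4^4 ≡ 2² = 4 ≡ 4 (mod 7)
6 = 4 + 2, so 4^6 = 4^4 × 4^2 ≡ 4 × 2 (mod 7)
Multiplying step by step:
  4 × 2 = 8 ≡ 1 (mod 7)
Result: 4^6 ≡ 1 (mod 7)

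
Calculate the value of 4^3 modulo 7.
3 = 2 + 1 (binary 11). Repeated squaring mod 7: 4^1 ≡ 4; 4^2 ≡ 4² = 16 ≡ 2. Multiply: 4^3 = 4^2 × 4^1 ≡ 2 × 4 (mod 7): 2 × 4 = 8 ≡ 1. So 4^3 ≡ 1 (mod 7).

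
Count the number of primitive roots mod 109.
Number of primitive roots mod 109 = φ(108) = 36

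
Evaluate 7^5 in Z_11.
5 = 4 + 1 (binary 101). Repeated squaring mod 11: 7^1 ≡ 7; 7^2 ≡ 7² = 49 ≡ 5; 7^4 ≡ 5² = 25 ≡ 3. Multiply: 7^5 = 7^4 × 7^1 ≡ 3 × 7 (mod 11): 3 × 7 = 21 ≡ 10. So 7^5 ≡ 10 (mod 11).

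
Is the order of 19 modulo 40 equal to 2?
Yes, ord_40(19) = 2.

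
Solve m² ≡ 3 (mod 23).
The square roots of 3 mod 23 are 16 and 7. Verify: 16² = 256 ≡ 3 (mod 23)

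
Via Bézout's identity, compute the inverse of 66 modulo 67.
Extended GCD: 66(-1) + 67(1) = 1. So 66^(-1) ≡ 66 ≡ 66 (mod 67). Verify: 66 × 66 = 4356 ≡ 1 (mod 67)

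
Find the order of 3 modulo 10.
Powers of 3 mod 10: 3^1≡3, 3^2≡9, 3^3≡7, 3^4≡1. Order = 4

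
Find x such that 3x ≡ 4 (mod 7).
6

Since gcd(3, 7) = 1 divides 4, a solution exists.
Multiply both sides by the inverse of 3 mod 7:
  3^(-1) mod 7 = 5
  x ≡ 5 × 4 ≡ 20 ≡ 6 (mod 7)
Verification: 3 × 6 = 18 = 2 × 7 + 4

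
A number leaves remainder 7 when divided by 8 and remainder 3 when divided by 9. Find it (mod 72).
M = 8 × 9 = 72. M₁ = 9, y₁ ≡ 1 (mod 8). M₂ = 8, y₂ ≡ 8 (mod 9). x = 7×9×1 + 3×8×8 ≡ 39 (mod 72)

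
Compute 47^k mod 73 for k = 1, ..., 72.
g^1, g^2, ..., g^{72} mod 73: {47, 19, 17, 69, 31, 70, 5, 16, 22, 12, 53, 9, 58, 25, 7, 37, 60, 46, 45, 71, 52, 35, 39, 8, 11, 6, 63, 41, 29, 49, 40, 55, 30, 23, 59, 72, 26, 54, 56, 4, 42, 3, 68, 57, 51, 61, 20, 64, 15, 48, 66, 36, 13, 27, 28, 2, 21, 38, 34, 65, 62, 67, 10, 32, 44, 24, 33, 18, 43, 50, 14, 1}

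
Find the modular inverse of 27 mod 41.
27^(-1) ≡ 38 (mod 41). Verification: 27 × 38 = 1026 ≡ 1 (mod 41)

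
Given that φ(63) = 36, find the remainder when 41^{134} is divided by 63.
By Euler: 41^{36} ≡ 1 (mod 63) since gcd(41, 63) = 1. 134 = 3×36 + 26. So 41^{134} ≡ 41^{26} ≡ 43 (mod 63)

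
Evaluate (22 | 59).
(22/59) = 22^{29} mod 59 = 1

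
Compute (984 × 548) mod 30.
12

(984 × 548) = 539232
539232 mod 30 = 12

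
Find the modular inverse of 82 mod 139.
82^(-1) ≡ 39 (mod 139). Verification: 82 × 39 = 3198 ≡ 1 (mod 139)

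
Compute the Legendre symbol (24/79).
(24/79) = 24^{39} mod 79 = -1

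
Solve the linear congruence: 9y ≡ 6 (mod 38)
26

Since gcd(9, 38) = 1 divides 6, a solution exists.
Multiply both sides by the inverse of 9 mod 38:
  9^(-1) mod 38 = 17
  x ≡ 17 × 6 ≡ 102 ≡ 26 (mod 38)
Verification: 9 × 26 = 234 = 6 × 38 + 6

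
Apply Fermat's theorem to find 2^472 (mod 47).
By Fermat: 2^{46} ≡ 1 (mod 47). 472 ≡ 12 (mod 46). So 2^{472} ≡ 2^{12} ≡ 7 (mod 47)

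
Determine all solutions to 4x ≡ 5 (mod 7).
3

Since gcd(4, 7) = 1 divides 5, a solution exists.
Multiply both sides by the inverse of 4 mod 7:
  4^(-1) mod 7 = 2
  x ≡ 2 × 5 ≡ 10 ≡ 3 (mod 7)
Verification: 4 × 3 = 12 = 1 × 7 + 5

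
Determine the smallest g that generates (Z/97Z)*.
5

A primitive root g modulo p has order p-1 = 96
Prime divisors of 96: [2, 3]
g is a primitive root iff g^(96/q) ≢ 1 (mod 97) for each prime divisor q
Testing small values:
  g = 2: 2^48 ≡ 1, 2^32 ≡ 35 (mod 97) → 2^48 ≡ 1, not primitive root
  g = 3: 3^48 ≡ 1, 3^32 ≡ 35 (mod 97) → 3^48 ≡ 1, not primitive root
  g = 4: 4^48 ≡ 1, 4^32 ≡ 61 (mod 97) → 4^48 ≡ 1, not primitive root
  g = 5: 5^48 ≡ 96, 5^32 ≡ 35 (mod 97) → none is 1, primitive root!
The smallest primitive root is 5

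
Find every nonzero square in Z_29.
QRs mod 29: {1, 4, 5, 6, 7, 9, 13, 16, 20, 22, 23, 24, 25, 28}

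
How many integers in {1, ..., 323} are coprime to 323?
288

Prime factorization: 323 = 17 × 19
Using the formula φ(n) = n × Π(1 - 1/p) for each prime factor p:
φ(323) = 323 × (1 - 1/17) × (1 - 1/19)
φ(323) = 288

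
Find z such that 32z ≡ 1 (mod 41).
32^(-1) ≡ 9 (mod 41). Verification: 32 × 9 = 288 ≡ 1 (mod 41)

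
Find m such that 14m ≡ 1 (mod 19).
14^(-1) ≡ 15 (mod 19). Verification: 14 × 15 = 210 ≡ 1 (mod 19)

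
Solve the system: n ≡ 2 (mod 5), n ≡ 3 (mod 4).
M = 5 × 4 = 20. M₁ = 4, y₁ ≡ 4 (mod 5). M₂ = 5, y₂ ≡ 1 (mod 4). n = 2×4×4 + 3×5×1 ≡ 7 (mod 20)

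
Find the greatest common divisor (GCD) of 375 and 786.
3

Using the Euclidean algorithm:
375 = 0 × 786 + 375
786 = 2 × 375 + 36
375 = 10 × 36 + 15
36 = 2 × 15 + 6
15 = 2 × 6 + 3
6 = 2 × 3 + 0

GCD(375, 786) = 3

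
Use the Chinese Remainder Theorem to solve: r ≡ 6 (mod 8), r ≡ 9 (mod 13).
M = 8 × 13 = 104. M₁ = 13, y₁ ≡ 5 (mod 8). M₂ = 8, y₂ ≡ 5 (mod 13). r = 6×13×5 + 9×8×5 ≡ 22 (mod 104)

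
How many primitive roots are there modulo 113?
Number of primitive roots mod 113 = φ(112) = 48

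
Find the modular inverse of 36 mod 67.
36^(-1) ≡ 54 (mod 67). Verification: 36 × 54 = 1944 ≡ 1 (mod 67)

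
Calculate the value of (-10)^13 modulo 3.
Using Fermat: (-10)^{2} ≡ 1 (mod 3). 13 ≡ 1 (mod 2). So (-10)^{13} ≡ (-10)^{1} ≡ 2 (mod 3)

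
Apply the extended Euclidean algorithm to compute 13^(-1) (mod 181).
Extended GCD: 13(14) + 181(-1) = 1. So 13^(-1) ≡ 14 ≡ 14 (mod 181). Verify: 13 × 14 = 182 ≡ 1 (mod 181)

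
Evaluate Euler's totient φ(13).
12

Prime factorization: 13 = 13
Using the formula φ(n) = n × Π(1 - 1/p) for each prime factor p:
φ(13) = 13 × (1 - 1/13)
φ(13) = 12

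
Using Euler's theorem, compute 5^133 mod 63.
By Euler: 5^{36} ≡ 1 (mod 63) since gcd(5, 63) = 1. 133 = 3×36 + 25. So 5^{133} ≡ 5^{25} ≡ 5 (mod 63)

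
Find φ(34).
16

Prime factorization: 34 = 2 × 17
Using the formula φ(n) = n × Π(1 - 1/p) for each prime factor p:
φ(34) = 34 × (1 - 1/2) × (1 - 1/17)
φ(34) = 16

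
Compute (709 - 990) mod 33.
16

(709 - 990) = -281
-281 mod 33 = 16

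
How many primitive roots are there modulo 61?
16

The number of primitive roots modulo p is φ(p-1) = φ(60)
φ(60) = 16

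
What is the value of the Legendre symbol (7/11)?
(7/11) = 7^{5} mod 11 = -1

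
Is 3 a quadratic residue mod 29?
By Euler's criterion: 3^{14} ≡ 28 (mod 29). Since this equals -1 (≡ 28), 3 is not a QR.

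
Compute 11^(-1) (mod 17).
14

Using Extended Euclidean Algorithm:
gcd(11, 17) = 1
Bezout coefficients: 11 × -3 + 17 × 2 = 1
So 11 × -3 ≡ 1 (mod 17)
The inverse is -3 mod 17 = 14
Verification: 11 × 14 = 154 = 9 × 17 + 1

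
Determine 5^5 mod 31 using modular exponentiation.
5 = 4 + 1 (binary 101). Repeated squaring mod 31: 5^1 ≡ 5; 5^2 ≡ 5² = 25 ≡ 25; 5^4 ≡ 25² = 625 ≡ 5. Multiply: 5^5 = 5^4 × 5^1 ≡ 5 × 5 (mod 31): 5 × 5 = 25 ≡ 25. So 5^5 ≡ 25 (mod 31).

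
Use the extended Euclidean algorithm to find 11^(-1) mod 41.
Extended GCD: 11(15) + 41(-4) = 1. So 11^(-1) ≡ 15 ≡ 15 (mod 41). Verify: 11 × 15 = 165 ≡ 1 (mod 41)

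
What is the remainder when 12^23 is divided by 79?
Using repeated squaring. 23 = 16 + 4 + 2 + 1 (binary 10111). Repeated squaring mod 79: 12^1 ≡ 12; 12^2 ≡ 12² = 144 ≡ 65; 12^4 ≡ 65² = 4225 ≡ 38; 12^8 ≡ 38² = 1444 ≡ 22; 12^16 ≡ 22² = 484 ≡ 10. Multiply: 12^23 = 12^16 × 12^4 × 12^2 × 12^1 ≡ 10 × 38 × 65 × 12 (mod 79): 10 × 38 = 380 ≡ 64; 64 × 65 = 4160 ≡ 52; 52 × 12 = 624 ≡ 71. So 12^23 ≡ 71 (mod 79).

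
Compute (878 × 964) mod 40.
32

(878 × 964) = 846392
846392 mod 40 = 32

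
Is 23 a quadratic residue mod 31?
By Euler's criterion: 23^{15} ≡ 30 (mod 31). Since this equals -1 (≡ 30), 23 is not a QR.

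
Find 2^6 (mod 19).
6 = 4 + 2 (binary 110). Repeated squaring mod 19: 2^1 ≡ 2; 2^2 ≡ 2² = 4 ≡ 4; 2^4 ≡ 4² = 16 ≡ 16. Multiply: 2^6 = 2^4 × 2^2 ≡ 16 × 4 (mod 19): 16 × 4 = 64 ≡ 7. So 2^6 ≡ 7 (mod 19).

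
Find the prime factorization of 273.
3 × 7 × 13

Divide by primes starting from smallest:
273 ÷ 3 = 91
91 ÷ 7 = 13
13 ÷ 13 = 1

273 = 3 × 7 × 13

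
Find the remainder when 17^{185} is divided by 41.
By Fermat: 17^{40} ≡ 1 (mod 41). 185 = 4×40 + 25. So 17^{185} ≡ 17^{25} ≡ 14 (mod 41)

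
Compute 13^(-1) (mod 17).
13^(-1) ≡ 4 (mod 17). Verification: 13 × 4 = 52 ≡ 1 (mod 17)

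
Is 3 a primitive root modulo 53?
Yes

To verify, check if 3^(52/q) ≢ 1 (mod 53) for each prime divisor q of 52
Divisors of 52 = 52: [1, 2, 4, 13, 26, 52]
  3^(52/2) = 3^26 ≡ 52 (mod 53)
  3^(52/13) = 3^4 ≡ 28 (mod 53)
Conclusion: 3 is a primitive root modulo 53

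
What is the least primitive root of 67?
2

A primitive root g modulo p has order p-1 = 66
Prime divisors of 66: [2, 3, 11]
g is a primitive root iff g^(66/q) ≢ 1 (mod 67) for each prime divisor q
Testing small values:
  g = 2: 2^33 ≡ 66, 2^22 ≡ 37, 2^6 ≡ 64 (mod 67) → none is 1, primitive root!
The smallest primitive root is 2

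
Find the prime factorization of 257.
257

Divide by primes starting from smallest:
257 ÷ 257 = 1

257 = 257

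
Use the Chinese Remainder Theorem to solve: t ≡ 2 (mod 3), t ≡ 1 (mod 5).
M = 3 × 5 = 15. M₁ = 5, y₁ ≡ 2 (mod 3). M₂ = 3, y₂ ≡ 2 (mod 5). t = 2×5×2 + 1×3×2 ≡ 11 (mod 15)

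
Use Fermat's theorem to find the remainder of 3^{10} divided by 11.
1

By Fermat's Little Theorem, a^(p-1) ≡ 1 (mod p) for prime p and gcd(a, p) = 1
Here p = 11, so 3^10 ≡ 1 (mod 11)
We can reduce the exponent: 10 mod 10 = 0
So 3^10 ≡ 3^0 (mod 11)
Computing: 3^0 mod 11 = 1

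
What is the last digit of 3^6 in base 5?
6 = 4 + 2 (binary 110). Repeated squaring mod 5: 3^1 ≡ 3; 3^2 ≡ 3² = 9 ≡ 4; 3^4 ≡ 4² = 16 ≡ 1. Multiply: 3^6 = 3^4 × 3^2 ≡ 1 × 4 (mod 5): 1 × 4 = 4 ≡ 4. So 3^6 ≡ 4 (mod 5).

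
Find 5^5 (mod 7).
5 = 4 + 1 (binary 101). Repeated squaring mod 7: 5^1 ≡ 5; 5^2 ≡ 5² = 25 ≡ 4; 5^4 ≡ 4² = 16 ≡ 2. Multiply: 5^5 = 5^4 × 5^1 ≡ 2 × 5 (mod 7): 2 × 5 = 10 ≡ 3. So 5^5 ≡ 3 (mod 7).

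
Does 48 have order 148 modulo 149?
p - 1 = 148 has prime divisors 2, 37. Check 48^(148/q) mod 149 for each: 48^(148/2) = 48^74 ≡ 148, 48^(148/37) = 48^4 ≡ 142 (mod 149). None of these is 1, so 48 has order 148 = φ(149), so it is a primitive root mod 149.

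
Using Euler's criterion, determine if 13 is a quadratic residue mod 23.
By Euler's criterion: 13^{11} ≡ 1 (mod 23). Since this equals 1, 13 is a QR.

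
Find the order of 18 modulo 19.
Powers of 18 mod 19: 18^1≡18, 18^2≡1. Order = 2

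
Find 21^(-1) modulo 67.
16

Using Extended Euclidean Algorithm:
gcd(21, 67) = 1
Bezout coefficients: 21 × 16 + 67 × -5 = 1
So 21 × 16 ≡ 1 (mod 67)
The inverse is 16 mod 67 = 16
Verification: 21 × 16 = 336 = 5 × 67 + 1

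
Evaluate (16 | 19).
(16/19) = 16^{9} mod 19 = 1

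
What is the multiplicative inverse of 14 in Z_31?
14^(-1) ≡ 20 (mod 31). Verification: 14 × 20 = 280 ≡ 1 (mod 31)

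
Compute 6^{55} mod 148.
68

Using successive squaring:
Binary expansion of 55: 110111
Powers of 6 mod 148 (each is the square of the previous):
  6^1 ≡ 6 (mod 148)
  6^2 ≡ 6² = 36 ≡ 36 (mod 148)
  6^4 ≡ 36² = 1296 ≡ 112 (mod 148)
  6^8 ≡ 112² = 12544 ≡ 112 (mod 148)
  6^16 ≡ 112² = 12544 ≡ 112 (mod 148)
  6^32 ≡ 112² = 12544 ≡ 112 (mod 148)
55 = 32 + 16 + 4 + 2 + 1, so 6^55 = 6^32 × 6^16 × 6^4 × 6^2 × 6^1 ≡ 112 × 112 × 112 × 36 × 6 (mod 148)
Multiplying step by step:
  112 × 112 = 12544 ≡ 112 (mod 148)
  112 × 112 = 12544 ≡ 112 (mod 148)
  112 × 36 = 4032 ≡ 36 (mod 148)
  36 × 6 = 216 ≡ 68 (mod 148)
Result: 6^55 ≡ 68 (mod 148)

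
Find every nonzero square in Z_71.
QRs mod 71: {1, 2, 3, 4, 5, 6, 8, 9, 10, 12, 15, 16, 18, 19, 20, 24, 25, 27, 29, 30, 32, 36, 37, 38, 40, 43, 45, 48, 49, 50, 54, 57, 58, 60, 64}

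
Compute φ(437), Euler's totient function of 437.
396

Prime factorization: 437 = 19 × 23
Using the formula φ(n) = n × Π(1 - 1/p) for each prime factor p:
φ(437) = 437 × (1 - 1/19) × (1 - 1/23)
φ(437) = 396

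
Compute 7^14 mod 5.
Using Fermat: 7^{4} ≡ 1 (mod 5). 14 ≡ 2 (mod 4). So 7^{14} ≡ 7^{2} ≡ 4 (mod 5)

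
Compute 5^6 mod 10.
6 = 4 + 2 (binary 110). Repeated squaring mod 10: 5^1 ≡ 5; 5^2 ≡ 5² = 25 ≡ 5; 5^4 ≡ 5² = 25 ≡ 5. Multiply: 5^6 = 5^4 × 5^2 ≡ 5 × 5 (mod 10): 5 × 5 = 25 ≡ 5. So 5^6 ≡ 5 (mod 10).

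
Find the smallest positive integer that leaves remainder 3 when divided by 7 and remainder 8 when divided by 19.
M = 7 × 19 = 133. M₁ = 19, y₁ ≡ 3 (mod 7). M₂ = 7, y₂ ≡ 11 (mod 19). x = 3×19×3 + 8×7×11 ≡ 122 (mod 133). The smallest positive such number is 122.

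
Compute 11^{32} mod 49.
16

Using successive squaring:
Binary expansion of 32: 100000
Powers of 11 mod 49 (each is the square of the previous):
  11^1 ≡ 11 (mod 49)
  11^2 ≡ 11² = 121 ≡ 23 (mod 49)
  11^4 ≡ 23² = 529 ≡ 39 (mod 49)
  11^8 ≡ 39² = 1521 ≡ 2 (mod 49)
  11^16 ≡ 2² = 4 ≡ 4 (mod 49)
  11^32 ≡ 4² = 16 ≡ 16 (mod 49)
32 is a power of 2, so 11^32 is the last square: ≡ 16 (mod 49)
Result: 11^32 ≡ 16 (mod 49)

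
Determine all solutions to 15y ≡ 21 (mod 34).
15

Since gcd(15, 34) = 1 divides 21, a solution exists.
Multiply both sides by the inverse of 15 mod 34:
  15^(-1) mod 34 = 25
  x ≡ 25 × 21 ≡ 525 ≡ 15 (mod 34)
Verification: 15 × 15 = 225 = 6 × 34 + 21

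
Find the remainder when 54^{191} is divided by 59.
By Fermat: 54^{58} ≡ 1 (mod 59). 191 = 3×58 + 17. So 54^{191} ≡ 54^{17} ≡ 23 (mod 59)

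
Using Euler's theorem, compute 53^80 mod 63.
By Euler: 53^{36} ≡ 1 (mod 63) since gcd(53, 63) = 1. 80 = 2×36 + 8. So 53^{80} ≡ 53^{8} ≡ 37 (mod 63)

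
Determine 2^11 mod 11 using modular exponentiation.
Using Fermat: 2^{10} ≡ 1 (mod 11). 11 ≡ 1 (mod 10). So 2^{11} ≡ 2^{1} ≡ 2 (mod 11)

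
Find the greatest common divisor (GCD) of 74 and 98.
2

Using the Euclidean algorithm:
74 = 0 × 98 + 74
98 = 1 × 74 + 24
74 = 3 × 24 + 2
24 = 12 × 2 + 0

GCD(74, 98) = 2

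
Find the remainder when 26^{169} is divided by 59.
By Fermat: 26^{58} ≡ 1 (mod 59). 169 = 2×58 + 53. So 26^{169} ≡ 26^{53} ≡ 4 (mod 59)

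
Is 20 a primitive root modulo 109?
No

To verify, check if 20^(108/q) ≢ 1 (mod 109) for each prime divisor q of 108
Divisors of 108 = 108: [1, 2, 3, 4, 6, 9, 12, 18, 27, 36, 54, 108]
  20^(108/2) = 20^54 ≡ 1 (mod 109)
  20^(108/3) = 20^36 ≡ 63 (mod 109)
Conclusion: 20 is not a primitive root modulo 109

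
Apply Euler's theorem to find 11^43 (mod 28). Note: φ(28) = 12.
By Euler: 11^{12} ≡ 1 (mod 28) since gcd(11, 28) = 1. 43 = 3×12 + 7. So 11^{43} ≡ 11^{7} ≡ 11 (mod 28)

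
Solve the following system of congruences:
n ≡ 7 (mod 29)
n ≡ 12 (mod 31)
384

Using the Chinese Remainder Theorem:
M = product of moduli = 899
For equation 1: M_1 = 31, 31 ≡ 2 (mod 29), inverse of 31 mod 29 is 15 (check: 2 × 15 = 30 ≡ 1 (mod 29))
For equation 2: M_2 = 29, 29 ≡ 29 (mod 31), inverse of 29 mod 31 is 15 (check: 29 × 15 = 435 ≡ 1 (mod 31))
Combine: n ≡ Σ r_i×M_i×(M_i⁻¹ mod m_i) = 7×31×15 + 12×29×15 = 3255 + 5220 = 8475
8475 mod 899 = 384
n ≡ 384 (mod 899)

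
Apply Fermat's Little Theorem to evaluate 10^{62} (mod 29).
22

By Fermat's Little Theorem, a^(p-1) ≡ 1 (mod p) for prime p and gcd(a, p) = 1
Here p = 29, so 10^28 ≡ 1 (mod 29)
We can reduce the exponent: 62 mod 28 = 6
So 10^62 ≡ 10^6 (mod 29)
Computing: 10^6 mod 29 = 22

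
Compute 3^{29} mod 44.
15

Using successive squaring:
Binary expansion of 29: 11101
Powers of 3 mod 44 (each is the square of the previous):
  3^1 ≡ 3 (mod 44)
  3^2 ≡ 3² = 9 ≡ 9 (mod 44)
  3^4 ≡ 9² = 81 ≡ 37 (mod 44)
  3^8 ≡ 37² = 1369 ≡ 5 (mod 44)
  3^16 ≡ 5² = 25 ≡ 25 (mod 44)
29 = 16 + 8 + 4 + 1, so 3^29 = 3^16 × 3^8 × 3^4 × 3^1 ≡ 25 × 5 × 37 × 3 (mod 44)
Multiplying step by step:
  25 × 5 = 125 ≡ 37 (mod 44)
  37 × 37 = 1369 ≡ 5 (mod 44)
  5 × 3 = 15 ≡ 15 (mod 44)
Result: 3^29 ≡ 15 (mod 44)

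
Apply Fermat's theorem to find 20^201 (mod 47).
By Fermat: 20^{46} ≡ 1 (mod 47). 201 = 4×46 + 17. So 20^{201} ≡ 20^{17} ≡ 39 (mod 47)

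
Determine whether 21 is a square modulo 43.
By Euler's criterion: 21^{21} ≡ 1 (mod 43). Since this equals 1, 21 is a QR.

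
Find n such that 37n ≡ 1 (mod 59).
37^(-1) ≡ 8 (mod 59). Verification: 37 × 8 = 296 ≡ 1 (mod 59)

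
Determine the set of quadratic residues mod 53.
QRs mod 53: {1, 4, 6, 7, 9, 10, 11, 13, 15, 16, 17, 24, 25, 28, 29, 36, 37, 38, 40, 42, 43, 44, 46, 47, 49, 52}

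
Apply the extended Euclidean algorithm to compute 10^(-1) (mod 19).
Extended GCD: 10(2) + 19(-1) = 1. So 10^(-1) ≡ 2 ≡ 2 (mod 19). Verify: 10 × 2 = 20 ≡ 1 (mod 19)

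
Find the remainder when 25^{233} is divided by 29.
By Fermat: 25^{28} ≡ 1 (mod 29). 233 = 8×28 + 9. So 25^{233} ≡ 25^{9} ≡ 16 (mod 29)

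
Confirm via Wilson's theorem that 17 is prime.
(16)! mod 17 = 16. Since this equals -1 (mod 17), Wilson confirms 17 is prime.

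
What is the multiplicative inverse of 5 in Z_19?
4

Using Extended Euclidean Algorithm:
gcd(5, 19) = 1
Bezout coefficients: 5 × 4 + 19 × -1 = 1
So 5 × 4 ≡ 1 (mod 19)
The inverse is 4 mod 19 = 4
Verification: 5 × 4 = 20 = 1 × 19 + 1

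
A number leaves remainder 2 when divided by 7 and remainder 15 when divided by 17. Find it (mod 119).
M = 7 × 17 = 119. M₁ = 17, y₁ ≡ 5 (mod 7). M₂ = 7, y₂ ≡ 5 (mod 17). z = 2×17×5 + 15×7×5 ≡ 100 (mod 119)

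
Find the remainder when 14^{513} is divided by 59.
By Fermat: 14^{58} ≡ 1 (mod 59). 513 = 8×58 + 49. So 14^{513} ≡ 14^{49} ≡ 8 (mod 59)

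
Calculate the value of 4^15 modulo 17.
Using repeated squaring. 15 = 8 + 4 + 2 + 1 (binary 1111). Repeated squaring mod 17: 4^1 ≡ 4; 4^2 ≡ 4² = 16 ≡ 16; 4^4 ≡ 16² = 256 ≡ 1; 4^8 ≡ 1² = 1 ≡ 1. Multiply: 4^15 = 4^8 × 4^4 × 4^2 × 4^1 ≡ 1 × 1 × 16 × 4 (mod 17): 1 × 1 = 1 ≡ 1; 1 × 16 = 16 ≡ 16; 16 × 4 = 64 ≡ 13. So 4^15 ≡ 13 (mod 17).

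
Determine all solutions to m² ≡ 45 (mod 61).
The square roots of 45 mod 61 are 17 and 44. Verify: 17² = 289 ≡ 45 (mod 61)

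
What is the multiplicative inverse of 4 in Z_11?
4^(-1) ≡ 3 (mod 11). Verification: 4 × 3 = 12 ≡ 1 (mod 11)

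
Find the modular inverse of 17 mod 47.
17^(-1) ≡ 36 (mod 47). Verification: 17 × 36 = 612 ≡ 1 (mod 47)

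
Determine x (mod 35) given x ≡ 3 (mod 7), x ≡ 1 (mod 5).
31

Using the Chinese Remainder Theorem:
M = product of moduli = 35
For equation 1: M_1 = 5, 5 ≡ 5 (mod 7), inverse of 5 mod 7 is 3 (check: 5 × 3 = 15 ≡ 1 (mod 7))
For equation 2: M_2 = 7, 7 ≡ 2 (mod 5), inverse of 7 mod 5 is 3 (check: 2 × 3 = 6 ≡ 1 (mod 5))
Combine: x ≡ Σ r_i×M_i×(M_i⁻¹ mod m_i) = 3×5×3 + 1×7×3 = 45 + 21 = 66
66 mod 35 = 31
x ≡ 31 (mod 35)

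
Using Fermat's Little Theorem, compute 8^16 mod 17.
By Fermat's Little Theorem, 8^{16} ≡ 1 (mod 17) since 17 is prime and gcd(8, 17) = 1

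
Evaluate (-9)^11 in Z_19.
Using repeated squaring. (-9) ≡ 10 (mod 19). 11 = 8 + 2 + 1 (binary 1011). Repeated squaring mod 19: 10^1 ≡ 10; 10^2 ≡ 10² = 100 ≡ 5; 10^4 ≡ 5² = 25 ≡ 6; 10^8 ≡ 6² = 36 ≡ 17. Multiply: (-9)^11 ≡ 10^8 × 10^2 × 10^1 ≡ 17 × 5 × 10 (mod 19): 17 × 5 = 85 ≡ 9; 9 × 10 = 90 ≡ 14. So (-9)^11 ≡ 14 (mod 19).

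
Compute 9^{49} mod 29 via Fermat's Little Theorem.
28

By Fermat's Little Theorem, a^(p-1) ≡ 1 (mod p) for prime p and gcd(a, p) = 1
Here p = 29, so 9^28 ≡ 1 (mod 29)
We can reduce the exponent: 49 mod 28 = 21
So 9^49 ≡ 9^21 (mod 29)
Computing: 9^21 mod 29 = 28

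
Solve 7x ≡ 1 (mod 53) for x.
38

Using Extended Euclidean Algorithm:
gcd(7, 53) = 1
Bezout coefficients: 7 × -15 + 53 × 2 = 1
So 7 × -15 ≡ 1 (mod 53)
The inverse is -15 mod 53 = 38
Verification: 7 × 38 = 266 = 5 × 53 + 1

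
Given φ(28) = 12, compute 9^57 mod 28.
By Euler: 9^{12} ≡ 1 (mod 28) since gcd(9, 28) = 1. 57 = 4×12 + 9. So 9^{57} ≡ 9^{9} ≡ 1 (mod 28)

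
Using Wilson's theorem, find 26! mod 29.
(28)! = (26)! × (27) × (28) ≡ -1 (mod 29). So (26)! ≡ -1 × [(28)(27)]^(-1) ≡ 14 (mod 29)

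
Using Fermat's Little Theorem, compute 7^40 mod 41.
By Fermat's Little Theorem, 7^{40} ≡ 1 (mod 41) since 41 is prime and gcd(7, 41) = 1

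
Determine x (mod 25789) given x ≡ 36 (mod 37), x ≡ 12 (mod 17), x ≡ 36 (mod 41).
16723

Using the Chinese Remainder Theorem:
M = product of moduli = 25789
For equation 1: M_1 = 697, 697 ≡ 31 (mod 37), inverse of 697 mod 37 is 6 (check: 31 × 6 = 186 ≡ 1 (mod 37))
For equation 2: M_2 = 1517, 1517 ≡ 4 (mod 17), inverse of 1517 mod 17 is 13 (check: 4 × 13 = 52 ≡ 1 (mod 17))
For equation 3: M_3 = 629, 629 ≡ 14 (mod 41), inverse of 629 mod 41 is 3 (check: 14 × 3 = 42 ≡ 1 (mod 41))
Combine: x ≡ Σ r_i×M_i×(M_i⁻¹ mod m_i) = 36×697×6 + 12×1517×13 + 36×629×3 = 150552 + 236652 + 67932 = 455136
455136 mod 25789 = 16723
x ≡ 16723 (mod 25789)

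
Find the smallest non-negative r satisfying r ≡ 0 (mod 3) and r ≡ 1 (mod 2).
M = 3 × 2 = 6. M₁ = 2, y₁ ≡ 2 (mod 3). M₂ = 3, y₂ ≡ 1 (mod 2). r = 0×2×2 + 1×3×1 ≡ 3 (mod 6)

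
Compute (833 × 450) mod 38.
18

(833 × 450) = 374850
374850 mod 38 = 18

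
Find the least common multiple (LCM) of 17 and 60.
1020

First find GCD(17, 60) using the Euclidean algorithm:
17 = 0 × 60 + 17
60 = 3 × 17 + 9
17 = 1 × 9 + 8
9 = 1 × 8 + 1
8 = 8 × 1 + 0
GCD(17, 60) = 1

LCM formula: LCM(a, b) = (a × b) / GCD(a, b)
LCM(17, 60) = (17 × 60) / 1
LCM(17, 60) = 1020 / 1
LCM(17, 60) = 1020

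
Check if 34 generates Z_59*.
p - 1 = 58 has prime divisors 2, 29. Check 34^(58/q) mod 59 for each: 34^(58/2) = 34^29 ≡ 58, 34^(58/29) = 34^2 ≡ 35 (mod 59). None of these is 1, so 34 has order 58 = φ(59), so it is a primitive root mod 59.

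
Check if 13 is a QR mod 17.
By Euler's criterion: 13^{8} ≡ 1 (mod 17). Since this equals 1, 13 is a QR.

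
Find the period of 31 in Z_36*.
Powers of 31 mod 36: 31^1≡31, 31^2≡25, 31^3≡19, 31^4≡13, 31^5≡7, 31^6≡1. Order = 6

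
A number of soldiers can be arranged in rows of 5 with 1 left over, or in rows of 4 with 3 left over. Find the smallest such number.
M = 5 × 4 = 20. M₁ = 4, y₁ ≡ 4 (mod 5). M₂ = 5, y₂ ≡ 1 (mod 4). t = 1×4×4 + 3×5×1 ≡ 11 (mod 20). The smallest positive such number is 11.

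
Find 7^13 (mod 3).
Using Fermat: 7^{2} ≡ 1 (mod 3). 13 ≡ 1 (mod 2). So 7^{13} ≡ 7^{1} ≡ 1 (mod 3)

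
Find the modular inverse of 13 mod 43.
13^(-1) ≡ 10 (mod 43). Verification: 13 × 10 = 130 ≡ 1 (mod 43)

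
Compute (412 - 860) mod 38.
8

(412 - 860) = -448
-448 mod 38 = 8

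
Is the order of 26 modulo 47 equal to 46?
Yes, ord_47(26) = 46.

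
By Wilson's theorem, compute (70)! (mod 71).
By Wilson's theorem, (70)! ≡ -1 ≡ 70 (mod 71)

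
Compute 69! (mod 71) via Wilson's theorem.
(70)! = (69)! × (70) ≡ -1 (mod 71). So (69)! ≡ -1 × (70)^(-1) ≡ (-1)×(-1) = 1 (mod 71)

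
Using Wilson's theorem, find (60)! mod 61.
By Wilson's theorem, (60)! ≡ -1 ≡ 60 (mod 61)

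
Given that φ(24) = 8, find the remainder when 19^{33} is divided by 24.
By Euler: 19^{8} ≡ 1 (mod 24) since gcd(19, 24) = 1. 33 = 4×8 + 1. So 19^{33} ≡ 19^{1} ≡ 19 (mod 24)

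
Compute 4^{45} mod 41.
40

Using successive squaring:
Binary expansion of 45: 101101
Powers of 4 mod 41 (each is the square of the previous):
  4^1 ≡ 4 (mod 41)
  4^2 ≡ 4² = 16 ≡ 16 (mod 41)
  4^4 ≡ 16² = 256 ≡ 10 (mod 41)
  4^8 ≡ 10² = 100 ≡ 18 (mod 41)
  4^16 ≡ 18² = 324 ≡ 37 (mod 41)
  4^32 ≡ 37² = 1369 ≡ 16 (mod 41)
45 = 32 + 8 + 4 + 1, so 4^45 = 4^32 × 4^8 × 4^4 × 4^1 ≡ 16 × 18 × 10 × 4 (mod 41)
Multiplying step by step:
  16 × 18 = 288 ≡ 1 (mod 41)
  1 × 10 = 10 ≡ 10 (mod 41)
  10 × 4 = 40 ≡ 40 (mod 41)
Result: 4^45 ≡ 40 (mod 41)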